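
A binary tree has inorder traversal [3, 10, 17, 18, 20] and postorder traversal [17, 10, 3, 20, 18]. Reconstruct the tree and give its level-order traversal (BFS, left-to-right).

Inorder:   [3, 10, 17, 18, 20]
Postorder: [17, 10, 3, 20, 18]
Algorithm: postorder visits root last, so walk postorder right-to-left;
each value is the root of the current inorder slice — split it at that
value, recurse on the right subtree first, then the left.
Recursive splits:
  root=18; inorder splits into left=[3, 10, 17], right=[20]
  root=20; inorder splits into left=[], right=[]
  root=3; inorder splits into left=[], right=[10, 17]
  root=10; inorder splits into left=[], right=[17]
  root=17; inorder splits into left=[], right=[]
Reconstructed level-order: [18, 3, 20, 10, 17]


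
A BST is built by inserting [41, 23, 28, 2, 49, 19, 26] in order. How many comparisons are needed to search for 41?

Search path for 41: 41
Found: True
Comparisons: 1


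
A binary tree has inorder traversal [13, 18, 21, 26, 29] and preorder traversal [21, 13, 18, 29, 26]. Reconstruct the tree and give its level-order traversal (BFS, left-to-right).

Inorder:  [13, 18, 21, 26, 29]
Preorder: [21, 13, 18, 29, 26]
Algorithm: preorder visits root first, so consume preorder in order;
for each root, split the current inorder slice at that value into
left-subtree inorder and right-subtree inorder, then recurse.
Recursive splits:
  root=21; inorder splits into left=[13, 18], right=[26, 29]
  root=13; inorder splits into left=[], right=[18]
  root=18; inorder splits into left=[], right=[]
  root=29; inorder splits into left=[26], right=[]
  root=26; inorder splits into left=[], right=[]
Reconstructed level-order: [21, 13, 29, 18, 26]


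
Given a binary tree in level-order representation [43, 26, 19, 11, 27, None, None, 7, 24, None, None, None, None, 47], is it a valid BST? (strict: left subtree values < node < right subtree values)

Level-order array: [43, 26, 19, 11, 27, None, None, 7, 24, None, None, None, None, 47]
Validate using subtree bounds (lo, hi): at each node, require lo < value < hi,
then recurse left with hi=value and right with lo=value.
Preorder trace (stopping at first violation):
  at node 43 with bounds (-inf, +inf): OK
  at node 26 with bounds (-inf, 43): OK
  at node 11 with bounds (-inf, 26): OK
  at node 7 with bounds (-inf, 11): OK
  at node 24 with bounds (11, 26): OK
  at node 47 with bounds (11, 24): VIOLATION
Node 47 violates its bound: not (11 < 47 < 24).
Result: Not a valid BST


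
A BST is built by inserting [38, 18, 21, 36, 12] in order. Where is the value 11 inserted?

Starting tree (level order): [38, 18, None, 12, 21, None, None, None, 36]
Insertion path: 38 -> 18 -> 12
Result: insert 11 as left child of 12
Final tree (level order): [38, 18, None, 12, 21, 11, None, None, 36]


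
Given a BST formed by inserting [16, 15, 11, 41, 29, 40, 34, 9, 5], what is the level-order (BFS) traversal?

Tree insertion order: [16, 15, 11, 41, 29, 40, 34, 9, 5]
Tree (level-order array): [16, 15, 41, 11, None, 29, None, 9, None, None, 40, 5, None, 34]
BFS from the root, enqueuing left then right child of each popped node:
  queue [16] -> pop 16, enqueue [15, 41], visited so far: [16]
  queue [15, 41] -> pop 15, enqueue [11], visited so far: [16, 15]
  queue [41, 11] -> pop 41, enqueue [29], visited so far: [16, 15, 41]
  queue [11, 29] -> pop 11, enqueue [9], visited so far: [16, 15, 41, 11]
  queue [29, 9] -> pop 29, enqueue [40], visited so far: [16, 15, 41, 11, 29]
  queue [9, 40] -> pop 9, enqueue [5], visited so far: [16, 15, 41, 11, 29, 9]
  queue [40, 5] -> pop 40, enqueue [34], visited so far: [16, 15, 41, 11, 29, 9, 40]
  queue [5, 34] -> pop 5, enqueue [none], visited so far: [16, 15, 41, 11, 29, 9, 40, 5]
  queue [34] -> pop 34, enqueue [none], visited so far: [16, 15, 41, 11, 29, 9, 40, 5, 34]
Result: [16, 15, 41, 11, 29, 9, 40, 5, 34]


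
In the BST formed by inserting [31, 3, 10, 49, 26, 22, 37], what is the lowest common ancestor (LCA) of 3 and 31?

Tree insertion order: [31, 3, 10, 49, 26, 22, 37]
Tree (level-order array): [31, 3, 49, None, 10, 37, None, None, 26, None, None, 22]
In a BST, the LCA of p=3, q=31 is the first node v on the
root-to-leaf path with p <= v <= q (go left if both < v, right if both > v).
Walk from root:
  at 31: 3 <= 31 <= 31, this is the LCA
LCA = 31


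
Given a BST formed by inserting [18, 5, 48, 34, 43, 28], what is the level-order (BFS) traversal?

Tree insertion order: [18, 5, 48, 34, 43, 28]
Tree (level-order array): [18, 5, 48, None, None, 34, None, 28, 43]
BFS from the root, enqueuing left then right child of each popped node:
  queue [18] -> pop 18, enqueue [5, 48], visited so far: [18]
  queue [5, 48] -> pop 5, enqueue [none], visited so far: [18, 5]
  queue [48] -> pop 48, enqueue [34], visited so far: [18, 5, 48]
  queue [34] -> pop 34, enqueue [28, 43], visited so far: [18, 5, 48, 34]
  queue [28, 43] -> pop 28, enqueue [none], visited so far: [18, 5, 48, 34, 28]
  queue [43] -> pop 43, enqueue [none], visited so far: [18, 5, 48, 34, 28, 43]
Result: [18, 5, 48, 34, 28, 43]


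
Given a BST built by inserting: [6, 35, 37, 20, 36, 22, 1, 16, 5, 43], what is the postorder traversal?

Tree insertion order: [6, 35, 37, 20, 36, 22, 1, 16, 5, 43]
Tree (level-order array): [6, 1, 35, None, 5, 20, 37, None, None, 16, 22, 36, 43]
Postorder traversal: [5, 1, 16, 22, 20, 36, 43, 37, 35, 6]


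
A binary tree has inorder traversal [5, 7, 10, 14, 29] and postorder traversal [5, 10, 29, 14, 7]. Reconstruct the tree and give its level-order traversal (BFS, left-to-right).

Inorder:   [5, 7, 10, 14, 29]
Postorder: [5, 10, 29, 14, 7]
Algorithm: postorder visits root last, so walk postorder right-to-left;
each value is the root of the current inorder slice — split it at that
value, recurse on the right subtree first, then the left.
Recursive splits:
  root=7; inorder splits into left=[5], right=[10, 14, 29]
  root=14; inorder splits into left=[10], right=[29]
  root=29; inorder splits into left=[], right=[]
  root=10; inorder splits into left=[], right=[]
  root=5; inorder splits into left=[], right=[]
Reconstructed level-order: [7, 5, 14, 10, 29]


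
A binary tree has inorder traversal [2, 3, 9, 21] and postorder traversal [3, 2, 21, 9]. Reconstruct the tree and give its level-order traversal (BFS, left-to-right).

Inorder:   [2, 3, 9, 21]
Postorder: [3, 2, 21, 9]
Algorithm: postorder visits root last, so walk postorder right-to-left;
each value is the root of the current inorder slice — split it at that
value, recurse on the right subtree first, then the left.
Recursive splits:
  root=9; inorder splits into left=[2, 3], right=[21]
  root=21; inorder splits into left=[], right=[]
  root=2; inorder splits into left=[], right=[3]
  root=3; inorder splits into left=[], right=[]
Reconstructed level-order: [9, 2, 21, 3]


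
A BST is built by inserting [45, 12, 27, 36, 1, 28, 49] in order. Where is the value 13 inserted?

Starting tree (level order): [45, 12, 49, 1, 27, None, None, None, None, None, 36, 28]
Insertion path: 45 -> 12 -> 27
Result: insert 13 as left child of 27
Final tree (level order): [45, 12, 49, 1, 27, None, None, None, None, 13, 36, None, None, 28]


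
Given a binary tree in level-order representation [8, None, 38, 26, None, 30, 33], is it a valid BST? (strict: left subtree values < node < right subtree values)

Level-order array: [8, None, 38, 26, None, 30, 33]
Validate using subtree bounds (lo, hi): at each node, require lo < value < hi,
then recurse left with hi=value and right with lo=value.
Preorder trace (stopping at first violation):
  at node 8 with bounds (-inf, +inf): OK
  at node 38 with bounds (8, +inf): OK
  at node 26 with bounds (8, 38): OK
  at node 30 with bounds (8, 26): VIOLATION
Node 30 violates its bound: not (8 < 30 < 26).
Result: Not a valid BST


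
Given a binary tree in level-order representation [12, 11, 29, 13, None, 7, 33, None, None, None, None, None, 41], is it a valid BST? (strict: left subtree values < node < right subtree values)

Level-order array: [12, 11, 29, 13, None, 7, 33, None, None, None, None, None, 41]
Validate using subtree bounds (lo, hi): at each node, require lo < value < hi,
then recurse left with hi=value and right with lo=value.
Preorder trace (stopping at first violation):
  at node 12 with bounds (-inf, +inf): OK
  at node 11 with bounds (-inf, 12): OK
  at node 13 with bounds (-inf, 11): VIOLATION
Node 13 violates its bound: not (-inf < 13 < 11).
Result: Not a valid BST


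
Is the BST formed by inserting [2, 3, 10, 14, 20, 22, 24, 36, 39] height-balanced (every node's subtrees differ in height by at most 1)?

Tree (level-order array): [2, None, 3, None, 10, None, 14, None, 20, None, 22, None, 24, None, 36, None, 39]
Definition: a tree is height-balanced if, at every node, |h(left) - h(right)| <= 1 (empty subtree has height -1).
Bottom-up per-node check:
  node 39: h_left=-1, h_right=-1, diff=0 [OK], height=0
  node 36: h_left=-1, h_right=0, diff=1 [OK], height=1
  node 24: h_left=-1, h_right=1, diff=2 [FAIL (|-1-1|=2 > 1)], height=2
  node 22: h_left=-1, h_right=2, diff=3 [FAIL (|-1-2|=3 > 1)], height=3
  node 20: h_left=-1, h_right=3, diff=4 [FAIL (|-1-3|=4 > 1)], height=4
  node 14: h_left=-1, h_right=4, diff=5 [FAIL (|-1-4|=5 > 1)], height=5
  node 10: h_left=-1, h_right=5, diff=6 [FAIL (|-1-5|=6 > 1)], height=6
  node 3: h_left=-1, h_right=6, diff=7 [FAIL (|-1-6|=7 > 1)], height=7
  node 2: h_left=-1, h_right=7, diff=8 [FAIL (|-1-7|=8 > 1)], height=8
Node 24 violates the condition: |-1 - 1| = 2 > 1.
Result: Not balanced


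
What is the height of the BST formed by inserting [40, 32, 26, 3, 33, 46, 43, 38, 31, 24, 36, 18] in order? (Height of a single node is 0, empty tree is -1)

Insertion order: [40, 32, 26, 3, 33, 46, 43, 38, 31, 24, 36, 18]
Tree (level-order array): [40, 32, 46, 26, 33, 43, None, 3, 31, None, 38, None, None, None, 24, None, None, 36, None, 18]
Compute height bottom-up (empty subtree = -1):
  height(18) = 1 + max(-1, -1) = 0
  height(24) = 1 + max(0, -1) = 1
  height(3) = 1 + max(-1, 1) = 2
  height(31) = 1 + max(-1, -1) = 0
  height(26) = 1 + max(2, 0) = 3
  height(36) = 1 + max(-1, -1) = 0
  height(38) = 1 + max(0, -1) = 1
  height(33) = 1 + max(-1, 1) = 2
  height(32) = 1 + max(3, 2) = 4
  height(43) = 1 + max(-1, -1) = 0
  height(46) = 1 + max(0, -1) = 1
  height(40) = 1 + max(4, 1) = 5
Height = 5


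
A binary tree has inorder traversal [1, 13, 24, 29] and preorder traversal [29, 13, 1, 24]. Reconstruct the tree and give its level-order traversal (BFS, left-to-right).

Inorder:  [1, 13, 24, 29]
Preorder: [29, 13, 1, 24]
Algorithm: preorder visits root first, so consume preorder in order;
for each root, split the current inorder slice at that value into
left-subtree inorder and right-subtree inorder, then recurse.
Recursive splits:
  root=29; inorder splits into left=[1, 13, 24], right=[]
  root=13; inorder splits into left=[1], right=[24]
  root=1; inorder splits into left=[], right=[]
  root=24; inorder splits into left=[], right=[]
Reconstructed level-order: [29, 13, 1, 24]


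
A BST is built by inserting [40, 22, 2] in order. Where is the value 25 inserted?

Starting tree (level order): [40, 22, None, 2]
Insertion path: 40 -> 22
Result: insert 25 as right child of 22
Final tree (level order): [40, 22, None, 2, 25]


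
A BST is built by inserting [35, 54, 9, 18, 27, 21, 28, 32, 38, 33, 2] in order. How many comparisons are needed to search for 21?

Search path for 21: 35 -> 9 -> 18 -> 27 -> 21
Found: True
Comparisons: 5


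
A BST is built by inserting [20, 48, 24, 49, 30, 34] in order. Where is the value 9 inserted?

Starting tree (level order): [20, None, 48, 24, 49, None, 30, None, None, None, 34]
Insertion path: 20
Result: insert 9 as left child of 20
Final tree (level order): [20, 9, 48, None, None, 24, 49, None, 30, None, None, None, 34]


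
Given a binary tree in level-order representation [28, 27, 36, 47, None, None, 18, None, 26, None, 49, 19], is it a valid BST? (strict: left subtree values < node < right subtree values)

Level-order array: [28, 27, 36, 47, None, None, 18, None, 26, None, 49, 19]
Validate using subtree bounds (lo, hi): at each node, require lo < value < hi,
then recurse left with hi=value and right with lo=value.
Preorder trace (stopping at first violation):
  at node 28 with bounds (-inf, +inf): OK
  at node 27 with bounds (-inf, 28): OK
  at node 47 with bounds (-inf, 27): VIOLATION
Node 47 violates its bound: not (-inf < 47 < 27).
Result: Not a valid BST


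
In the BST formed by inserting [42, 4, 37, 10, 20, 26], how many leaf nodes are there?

Tree built from: [42, 4, 37, 10, 20, 26]
Tree (level-order array): [42, 4, None, None, 37, 10, None, None, 20, None, 26]
Rule: A leaf has 0 children.
Per-node child counts:
  node 42: 1 child(ren)
  node 4: 1 child(ren)
  node 37: 1 child(ren)
  node 10: 1 child(ren)
  node 20: 1 child(ren)
  node 26: 0 child(ren)
Matching nodes: [26]
Count of leaf nodes: 1


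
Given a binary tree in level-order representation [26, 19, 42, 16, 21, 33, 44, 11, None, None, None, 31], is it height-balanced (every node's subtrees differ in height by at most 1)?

Tree (level-order array): [26, 19, 42, 16, 21, 33, 44, 11, None, None, None, 31]
Definition: a tree is height-balanced if, at every node, |h(left) - h(right)| <= 1 (empty subtree has height -1).
Bottom-up per-node check:
  node 11: h_left=-1, h_right=-1, diff=0 [OK], height=0
  node 16: h_left=0, h_right=-1, diff=1 [OK], height=1
  node 21: h_left=-1, h_right=-1, diff=0 [OK], height=0
  node 19: h_left=1, h_right=0, diff=1 [OK], height=2
  node 31: h_left=-1, h_right=-1, diff=0 [OK], height=0
  node 33: h_left=0, h_right=-1, diff=1 [OK], height=1
  node 44: h_left=-1, h_right=-1, diff=0 [OK], height=0
  node 42: h_left=1, h_right=0, diff=1 [OK], height=2
  node 26: h_left=2, h_right=2, diff=0 [OK], height=3
All nodes satisfy the balance condition.
Result: Balanced


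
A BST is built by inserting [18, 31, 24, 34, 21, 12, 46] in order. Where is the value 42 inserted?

Starting tree (level order): [18, 12, 31, None, None, 24, 34, 21, None, None, 46]
Insertion path: 18 -> 31 -> 34 -> 46
Result: insert 42 as left child of 46
Final tree (level order): [18, 12, 31, None, None, 24, 34, 21, None, None, 46, None, None, 42]


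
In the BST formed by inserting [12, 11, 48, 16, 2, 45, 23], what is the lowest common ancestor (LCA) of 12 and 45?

Tree insertion order: [12, 11, 48, 16, 2, 45, 23]
Tree (level-order array): [12, 11, 48, 2, None, 16, None, None, None, None, 45, 23]
In a BST, the LCA of p=12, q=45 is the first node v on the
root-to-leaf path with p <= v <= q (go left if both < v, right if both > v).
Walk from root:
  at 12: 12 <= 12 <= 45, this is the LCA
LCA = 12


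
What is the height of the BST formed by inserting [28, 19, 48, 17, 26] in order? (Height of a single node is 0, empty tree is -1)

Insertion order: [28, 19, 48, 17, 26]
Tree (level-order array): [28, 19, 48, 17, 26]
Compute height bottom-up (empty subtree = -1):
  height(17) = 1 + max(-1, -1) = 0
  height(26) = 1 + max(-1, -1) = 0
  height(19) = 1 + max(0, 0) = 1
  height(48) = 1 + max(-1, -1) = 0
  height(28) = 1 + max(1, 0) = 2
Height = 2


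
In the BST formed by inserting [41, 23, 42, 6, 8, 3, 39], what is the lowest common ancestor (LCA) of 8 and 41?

Tree insertion order: [41, 23, 42, 6, 8, 3, 39]
Tree (level-order array): [41, 23, 42, 6, 39, None, None, 3, 8]
In a BST, the LCA of p=8, q=41 is the first node v on the
root-to-leaf path with p <= v <= q (go left if both < v, right if both > v).
Walk from root:
  at 41: 8 <= 41 <= 41, this is the LCA
LCA = 41


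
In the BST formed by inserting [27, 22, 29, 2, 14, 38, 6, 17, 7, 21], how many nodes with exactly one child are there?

Tree built from: [27, 22, 29, 2, 14, 38, 6, 17, 7, 21]
Tree (level-order array): [27, 22, 29, 2, None, None, 38, None, 14, None, None, 6, 17, None, 7, None, 21]
Rule: These are nodes with exactly 1 non-null child.
Per-node child counts:
  node 27: 2 child(ren)
  node 22: 1 child(ren)
  node 2: 1 child(ren)
  node 14: 2 child(ren)
  node 6: 1 child(ren)
  node 7: 0 child(ren)
  node 17: 1 child(ren)
  node 21: 0 child(ren)
  node 29: 1 child(ren)
  node 38: 0 child(ren)
Matching nodes: [22, 2, 6, 17, 29]
Count of nodes with exactly one child: 5


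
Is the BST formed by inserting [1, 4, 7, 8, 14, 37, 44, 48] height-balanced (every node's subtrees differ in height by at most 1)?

Tree (level-order array): [1, None, 4, None, 7, None, 8, None, 14, None, 37, None, 44, None, 48]
Definition: a tree is height-balanced if, at every node, |h(left) - h(right)| <= 1 (empty subtree has height -1).
Bottom-up per-node check:
  node 48: h_left=-1, h_right=-1, diff=0 [OK], height=0
  node 44: h_left=-1, h_right=0, diff=1 [OK], height=1
  node 37: h_left=-1, h_right=1, diff=2 [FAIL (|-1-1|=2 > 1)], height=2
  node 14: h_left=-1, h_right=2, diff=3 [FAIL (|-1-2|=3 > 1)], height=3
  node 8: h_left=-1, h_right=3, diff=4 [FAIL (|-1-3|=4 > 1)], height=4
  node 7: h_left=-1, h_right=4, diff=5 [FAIL (|-1-4|=5 > 1)], height=5
  node 4: h_left=-1, h_right=5, diff=6 [FAIL (|-1-5|=6 > 1)], height=6
  node 1: h_left=-1, h_right=6, diff=7 [FAIL (|-1-6|=7 > 1)], height=7
Node 37 violates the condition: |-1 - 1| = 2 > 1.
Result: Not balanced


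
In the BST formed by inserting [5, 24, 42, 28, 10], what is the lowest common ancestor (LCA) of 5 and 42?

Tree insertion order: [5, 24, 42, 28, 10]
Tree (level-order array): [5, None, 24, 10, 42, None, None, 28]
In a BST, the LCA of p=5, q=42 is the first node v on the
root-to-leaf path with p <= v <= q (go left if both < v, right if both > v).
Walk from root:
  at 5: 5 <= 5 <= 42, this is the LCA
LCA = 5


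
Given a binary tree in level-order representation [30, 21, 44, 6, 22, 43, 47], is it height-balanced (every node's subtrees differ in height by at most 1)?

Tree (level-order array): [30, 21, 44, 6, 22, 43, 47]
Definition: a tree is height-balanced if, at every node, |h(left) - h(right)| <= 1 (empty subtree has height -1).
Bottom-up per-node check:
  node 6: h_left=-1, h_right=-1, diff=0 [OK], height=0
  node 22: h_left=-1, h_right=-1, diff=0 [OK], height=0
  node 21: h_left=0, h_right=0, diff=0 [OK], height=1
  node 43: h_left=-1, h_right=-1, diff=0 [OK], height=0
  node 47: h_left=-1, h_right=-1, diff=0 [OK], height=0
  node 44: h_left=0, h_right=0, diff=0 [OK], height=1
  node 30: h_left=1, h_right=1, diff=0 [OK], height=2
All nodes satisfy the balance condition.
Result: Balanced


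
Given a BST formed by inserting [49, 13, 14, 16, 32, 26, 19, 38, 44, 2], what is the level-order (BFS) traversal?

Tree insertion order: [49, 13, 14, 16, 32, 26, 19, 38, 44, 2]
Tree (level-order array): [49, 13, None, 2, 14, None, None, None, 16, None, 32, 26, 38, 19, None, None, 44]
BFS from the root, enqueuing left then right child of each popped node:
  queue [49] -> pop 49, enqueue [13], visited so far: [49]
  queue [13] -> pop 13, enqueue [2, 14], visited so far: [49, 13]
  queue [2, 14] -> pop 2, enqueue [none], visited so far: [49, 13, 2]
  queue [14] -> pop 14, enqueue [16], visited so far: [49, 13, 2, 14]
  queue [16] -> pop 16, enqueue [32], visited so far: [49, 13, 2, 14, 16]
  queue [32] -> pop 32, enqueue [26, 38], visited so far: [49, 13, 2, 14, 16, 32]
  queue [26, 38] -> pop 26, enqueue [19], visited so far: [49, 13, 2, 14, 16, 32, 26]
  queue [38, 19] -> pop 38, enqueue [44], visited so far: [49, 13, 2, 14, 16, 32, 26, 38]
  queue [19, 44] -> pop 19, enqueue [none], visited so far: [49, 13, 2, 14, 16, 32, 26, 38, 19]
  queue [44] -> pop 44, enqueue [none], visited so far: [49, 13, 2, 14, 16, 32, 26, 38, 19, 44]
Result: [49, 13, 2, 14, 16, 32, 26, 38, 19, 44]


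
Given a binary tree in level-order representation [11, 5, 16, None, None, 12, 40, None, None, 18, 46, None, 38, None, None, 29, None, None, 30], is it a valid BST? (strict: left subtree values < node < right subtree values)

Level-order array: [11, 5, 16, None, None, 12, 40, None, None, 18, 46, None, 38, None, None, 29, None, None, 30]
Validate using subtree bounds (lo, hi): at each node, require lo < value < hi,
then recurse left with hi=value and right with lo=value.
Preorder trace (stopping at first violation):
  at node 11 with bounds (-inf, +inf): OK
  at node 5 with bounds (-inf, 11): OK
  at node 16 with bounds (11, +inf): OK
  at node 12 with bounds (11, 16): OK
  at node 40 with bounds (16, +inf): OK
  at node 18 with bounds (16, 40): OK
  at node 38 with bounds (18, 40): OK
  at node 29 with bounds (18, 38): OK
  at node 30 with bounds (29, 38): OK
  at node 46 with bounds (40, +inf): OK
No violation found at any node.
Result: Valid BST


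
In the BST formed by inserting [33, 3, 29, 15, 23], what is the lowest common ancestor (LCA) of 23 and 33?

Tree insertion order: [33, 3, 29, 15, 23]
Tree (level-order array): [33, 3, None, None, 29, 15, None, None, 23]
In a BST, the LCA of p=23, q=33 is the first node v on the
root-to-leaf path with p <= v <= q (go left if both < v, right if both > v).
Walk from root:
  at 33: 23 <= 33 <= 33, this is the LCA
LCA = 33


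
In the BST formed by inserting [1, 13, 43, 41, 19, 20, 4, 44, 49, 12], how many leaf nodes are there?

Tree built from: [1, 13, 43, 41, 19, 20, 4, 44, 49, 12]
Tree (level-order array): [1, None, 13, 4, 43, None, 12, 41, 44, None, None, 19, None, None, 49, None, 20]
Rule: A leaf has 0 children.
Per-node child counts:
  node 1: 1 child(ren)
  node 13: 2 child(ren)
  node 4: 1 child(ren)
  node 12: 0 child(ren)
  node 43: 2 child(ren)
  node 41: 1 child(ren)
  node 19: 1 child(ren)
  node 20: 0 child(ren)
  node 44: 1 child(ren)
  node 49: 0 child(ren)
Matching nodes: [12, 20, 49]
Count of leaf nodes: 3


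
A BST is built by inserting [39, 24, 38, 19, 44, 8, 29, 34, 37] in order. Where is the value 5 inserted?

Starting tree (level order): [39, 24, 44, 19, 38, None, None, 8, None, 29, None, None, None, None, 34, None, 37]
Insertion path: 39 -> 24 -> 19 -> 8
Result: insert 5 as left child of 8
Final tree (level order): [39, 24, 44, 19, 38, None, None, 8, None, 29, None, 5, None, None, 34, None, None, None, 37]


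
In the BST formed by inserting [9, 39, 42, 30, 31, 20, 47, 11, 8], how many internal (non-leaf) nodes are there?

Tree built from: [9, 39, 42, 30, 31, 20, 47, 11, 8]
Tree (level-order array): [9, 8, 39, None, None, 30, 42, 20, 31, None, 47, 11]
Rule: An internal node has at least one child.
Per-node child counts:
  node 9: 2 child(ren)
  node 8: 0 child(ren)
  node 39: 2 child(ren)
  node 30: 2 child(ren)
  node 20: 1 child(ren)
  node 11: 0 child(ren)
  node 31: 0 child(ren)
  node 42: 1 child(ren)
  node 47: 0 child(ren)
Matching nodes: [9, 39, 30, 20, 42]
Count of internal (non-leaf) nodes: 5


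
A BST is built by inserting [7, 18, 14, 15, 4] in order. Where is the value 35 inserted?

Starting tree (level order): [7, 4, 18, None, None, 14, None, None, 15]
Insertion path: 7 -> 18
Result: insert 35 as right child of 18
Final tree (level order): [7, 4, 18, None, None, 14, 35, None, 15]


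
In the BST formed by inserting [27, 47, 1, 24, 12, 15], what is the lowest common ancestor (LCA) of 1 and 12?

Tree insertion order: [27, 47, 1, 24, 12, 15]
Tree (level-order array): [27, 1, 47, None, 24, None, None, 12, None, None, 15]
In a BST, the LCA of p=1, q=12 is the first node v on the
root-to-leaf path with p <= v <= q (go left if both < v, right if both > v).
Walk from root:
  at 27: both 1 and 12 < 27, go left
  at 1: 1 <= 1 <= 12, this is the LCA
LCA = 1


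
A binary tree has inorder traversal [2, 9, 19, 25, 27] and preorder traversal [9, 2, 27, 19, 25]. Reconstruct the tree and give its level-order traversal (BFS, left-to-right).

Inorder:  [2, 9, 19, 25, 27]
Preorder: [9, 2, 27, 19, 25]
Algorithm: preorder visits root first, so consume preorder in order;
for each root, split the current inorder slice at that value into
left-subtree inorder and right-subtree inorder, then recurse.
Recursive splits:
  root=9; inorder splits into left=[2], right=[19, 25, 27]
  root=2; inorder splits into left=[], right=[]
  root=27; inorder splits into left=[19, 25], right=[]
  root=19; inorder splits into left=[], right=[25]
  root=25; inorder splits into left=[], right=[]
Reconstructed level-order: [9, 2, 27, 19, 25]


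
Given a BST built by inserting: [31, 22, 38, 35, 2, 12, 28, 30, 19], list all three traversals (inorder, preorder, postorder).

Tree insertion order: [31, 22, 38, 35, 2, 12, 28, 30, 19]
Tree (level-order array): [31, 22, 38, 2, 28, 35, None, None, 12, None, 30, None, None, None, 19]
Inorder (L, root, R): [2, 12, 19, 22, 28, 30, 31, 35, 38]
Preorder (root, L, R): [31, 22, 2, 12, 19, 28, 30, 38, 35]
Postorder (L, R, root): [19, 12, 2, 30, 28, 22, 35, 38, 31]


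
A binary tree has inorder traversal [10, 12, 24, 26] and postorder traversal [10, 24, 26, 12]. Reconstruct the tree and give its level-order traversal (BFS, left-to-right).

Inorder:   [10, 12, 24, 26]
Postorder: [10, 24, 26, 12]
Algorithm: postorder visits root last, so walk postorder right-to-left;
each value is the root of the current inorder slice — split it at that
value, recurse on the right subtree first, then the left.
Recursive splits:
  root=12; inorder splits into left=[10], right=[24, 26]
  root=26; inorder splits into left=[24], right=[]
  root=24; inorder splits into left=[], right=[]
  root=10; inorder splits into left=[], right=[]
Reconstructed level-order: [12, 10, 26, 24]


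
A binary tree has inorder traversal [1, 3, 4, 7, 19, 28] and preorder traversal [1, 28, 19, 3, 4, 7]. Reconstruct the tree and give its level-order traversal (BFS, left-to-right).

Inorder:  [1, 3, 4, 7, 19, 28]
Preorder: [1, 28, 19, 3, 4, 7]
Algorithm: preorder visits root first, so consume preorder in order;
for each root, split the current inorder slice at that value into
left-subtree inorder and right-subtree inorder, then recurse.
Recursive splits:
  root=1; inorder splits into left=[], right=[3, 4, 7, 19, 28]
  root=28; inorder splits into left=[3, 4, 7, 19], right=[]
  root=19; inorder splits into left=[3, 4, 7], right=[]
  root=3; inorder splits into left=[], right=[4, 7]
  root=4; inorder splits into left=[], right=[7]
  root=7; inorder splits into left=[], right=[]
Reconstructed level-order: [1, 28, 19, 3, 4, 7]


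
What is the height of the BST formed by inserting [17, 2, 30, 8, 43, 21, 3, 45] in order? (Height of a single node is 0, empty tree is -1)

Insertion order: [17, 2, 30, 8, 43, 21, 3, 45]
Tree (level-order array): [17, 2, 30, None, 8, 21, 43, 3, None, None, None, None, 45]
Compute height bottom-up (empty subtree = -1):
  height(3) = 1 + max(-1, -1) = 0
  height(8) = 1 + max(0, -1) = 1
  height(2) = 1 + max(-1, 1) = 2
  height(21) = 1 + max(-1, -1) = 0
  height(45) = 1 + max(-1, -1) = 0
  height(43) = 1 + max(-1, 0) = 1
  height(30) = 1 + max(0, 1) = 2
  height(17) = 1 + max(2, 2) = 3
Height = 3


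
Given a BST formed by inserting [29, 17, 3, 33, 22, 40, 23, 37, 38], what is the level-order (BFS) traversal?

Tree insertion order: [29, 17, 3, 33, 22, 40, 23, 37, 38]
Tree (level-order array): [29, 17, 33, 3, 22, None, 40, None, None, None, 23, 37, None, None, None, None, 38]
BFS from the root, enqueuing left then right child of each popped node:
  queue [29] -> pop 29, enqueue [17, 33], visited so far: [29]
  queue [17, 33] -> pop 17, enqueue [3, 22], visited so far: [29, 17]
  queue [33, 3, 22] -> pop 33, enqueue [40], visited so far: [29, 17, 33]
  queue [3, 22, 40] -> pop 3, enqueue [none], visited so far: [29, 17, 33, 3]
  queue [22, 40] -> pop 22, enqueue [23], visited so far: [29, 17, 33, 3, 22]
  queue [40, 23] -> pop 40, enqueue [37], visited so far: [29, 17, 33, 3, 22, 40]
  queue [23, 37] -> pop 23, enqueue [none], visited so far: [29, 17, 33, 3, 22, 40, 23]
  queue [37] -> pop 37, enqueue [38], visited so far: [29, 17, 33, 3, 22, 40, 23, 37]
  queue [38] -> pop 38, enqueue [none], visited so far: [29, 17, 33, 3, 22, 40, 23, 37, 38]
Result: [29, 17, 33, 3, 22, 40, 23, 37, 38]


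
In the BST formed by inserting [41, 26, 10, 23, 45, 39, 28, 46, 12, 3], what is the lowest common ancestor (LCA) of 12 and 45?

Tree insertion order: [41, 26, 10, 23, 45, 39, 28, 46, 12, 3]
Tree (level-order array): [41, 26, 45, 10, 39, None, 46, 3, 23, 28, None, None, None, None, None, 12]
In a BST, the LCA of p=12, q=45 is the first node v on the
root-to-leaf path with p <= v <= q (go left if both < v, right if both > v).
Walk from root:
  at 41: 12 <= 41 <= 45, this is the LCA
LCA = 41


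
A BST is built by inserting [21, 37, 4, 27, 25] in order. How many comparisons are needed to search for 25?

Search path for 25: 21 -> 37 -> 27 -> 25
Found: True
Comparisons: 4


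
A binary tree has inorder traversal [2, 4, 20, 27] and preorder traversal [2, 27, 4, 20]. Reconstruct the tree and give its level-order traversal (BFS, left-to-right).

Inorder:  [2, 4, 20, 27]
Preorder: [2, 27, 4, 20]
Algorithm: preorder visits root first, so consume preorder in order;
for each root, split the current inorder slice at that value into
left-subtree inorder and right-subtree inorder, then recurse.
Recursive splits:
  root=2; inorder splits into left=[], right=[4, 20, 27]
  root=27; inorder splits into left=[4, 20], right=[]
  root=4; inorder splits into left=[], right=[20]
  root=20; inorder splits into left=[], right=[]
Reconstructed level-order: [2, 27, 4, 20]


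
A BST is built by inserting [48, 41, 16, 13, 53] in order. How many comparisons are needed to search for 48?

Search path for 48: 48
Found: True
Comparisons: 1


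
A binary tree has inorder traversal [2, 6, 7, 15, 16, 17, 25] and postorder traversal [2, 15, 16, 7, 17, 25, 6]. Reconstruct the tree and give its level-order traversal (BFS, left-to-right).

Inorder:   [2, 6, 7, 15, 16, 17, 25]
Postorder: [2, 15, 16, 7, 17, 25, 6]
Algorithm: postorder visits root last, so walk postorder right-to-left;
each value is the root of the current inorder slice — split it at that
value, recurse on the right subtree first, then the left.
Recursive splits:
  root=6; inorder splits into left=[2], right=[7, 15, 16, 17, 25]
  root=25; inorder splits into left=[7, 15, 16, 17], right=[]
  root=17; inorder splits into left=[7, 15, 16], right=[]
  root=7; inorder splits into left=[], right=[15, 16]
  root=16; inorder splits into left=[15], right=[]
  root=15; inorder splits into left=[], right=[]
  root=2; inorder splits into left=[], right=[]
Reconstructed level-order: [6, 2, 25, 17, 7, 16, 15]


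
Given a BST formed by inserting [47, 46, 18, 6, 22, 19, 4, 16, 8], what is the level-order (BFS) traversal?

Tree insertion order: [47, 46, 18, 6, 22, 19, 4, 16, 8]
Tree (level-order array): [47, 46, None, 18, None, 6, 22, 4, 16, 19, None, None, None, 8]
BFS from the root, enqueuing left then right child of each popped node:
  queue [47] -> pop 47, enqueue [46], visited so far: [47]
  queue [46] -> pop 46, enqueue [18], visited so far: [47, 46]
  queue [18] -> pop 18, enqueue [6, 22], visited so far: [47, 46, 18]
  queue [6, 22] -> pop 6, enqueue [4, 16], visited so far: [47, 46, 18, 6]
  queue [22, 4, 16] -> pop 22, enqueue [19], visited so far: [47, 46, 18, 6, 22]
  queue [4, 16, 19] -> pop 4, enqueue [none], visited so far: [47, 46, 18, 6, 22, 4]
  queue [16, 19] -> pop 16, enqueue [8], visited so far: [47, 46, 18, 6, 22, 4, 16]
  queue [19, 8] -> pop 19, enqueue [none], visited so far: [47, 46, 18, 6, 22, 4, 16, 19]
  queue [8] -> pop 8, enqueue [none], visited so far: [47, 46, 18, 6, 22, 4, 16, 19, 8]
Result: [47, 46, 18, 6, 22, 4, 16, 19, 8]


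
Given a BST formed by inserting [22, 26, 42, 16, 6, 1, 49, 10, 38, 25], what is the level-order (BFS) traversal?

Tree insertion order: [22, 26, 42, 16, 6, 1, 49, 10, 38, 25]
Tree (level-order array): [22, 16, 26, 6, None, 25, 42, 1, 10, None, None, 38, 49]
BFS from the root, enqueuing left then right child of each popped node:
  queue [22] -> pop 22, enqueue [16, 26], visited so far: [22]
  queue [16, 26] -> pop 16, enqueue [6], visited so far: [22, 16]
  queue [26, 6] -> pop 26, enqueue [25, 42], visited so far: [22, 16, 26]
  queue [6, 25, 42] -> pop 6, enqueue [1, 10], visited so far: [22, 16, 26, 6]
  queue [25, 42, 1, 10] -> pop 25, enqueue [none], visited so far: [22, 16, 26, 6, 25]
  queue [42, 1, 10] -> pop 42, enqueue [38, 49], visited so far: [22, 16, 26, 6, 25, 42]
  queue [1, 10, 38, 49] -> pop 1, enqueue [none], visited so far: [22, 16, 26, 6, 25, 42, 1]
  queue [10, 38, 49] -> pop 10, enqueue [none], visited so far: [22, 16, 26, 6, 25, 42, 1, 10]
  queue [38, 49] -> pop 38, enqueue [none], visited so far: [22, 16, 26, 6, 25, 42, 1, 10, 38]
  queue [49] -> pop 49, enqueue [none], visited so far: [22, 16, 26, 6, 25, 42, 1, 10, 38, 49]
Result: [22, 16, 26, 6, 25, 42, 1, 10, 38, 49]


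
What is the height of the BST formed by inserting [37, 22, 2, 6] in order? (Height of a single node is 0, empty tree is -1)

Insertion order: [37, 22, 2, 6]
Tree (level-order array): [37, 22, None, 2, None, None, 6]
Compute height bottom-up (empty subtree = -1):
  height(6) = 1 + max(-1, -1) = 0
  height(2) = 1 + max(-1, 0) = 1
  height(22) = 1 + max(1, -1) = 2
  height(37) = 1 + max(2, -1) = 3
Height = 3


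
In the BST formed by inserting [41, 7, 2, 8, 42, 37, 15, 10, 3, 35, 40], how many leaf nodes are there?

Tree built from: [41, 7, 2, 8, 42, 37, 15, 10, 3, 35, 40]
Tree (level-order array): [41, 7, 42, 2, 8, None, None, None, 3, None, 37, None, None, 15, 40, 10, 35]
Rule: A leaf has 0 children.
Per-node child counts:
  node 41: 2 child(ren)
  node 7: 2 child(ren)
  node 2: 1 child(ren)
  node 3: 0 child(ren)
  node 8: 1 child(ren)
  node 37: 2 child(ren)
  node 15: 2 child(ren)
  node 10: 0 child(ren)
  node 35: 0 child(ren)
  node 40: 0 child(ren)
  node 42: 0 child(ren)
Matching nodes: [3, 10, 35, 40, 42]
Count of leaf nodes: 5


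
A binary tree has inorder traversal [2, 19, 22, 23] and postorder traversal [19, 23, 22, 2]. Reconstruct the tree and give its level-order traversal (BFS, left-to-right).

Inorder:   [2, 19, 22, 23]
Postorder: [19, 23, 22, 2]
Algorithm: postorder visits root last, so walk postorder right-to-left;
each value is the root of the current inorder slice — split it at that
value, recurse on the right subtree first, then the left.
Recursive splits:
  root=2; inorder splits into left=[], right=[19, 22, 23]
  root=22; inorder splits into left=[19], right=[23]
  root=23; inorder splits into left=[], right=[]
  root=19; inorder splits into left=[], right=[]
Reconstructed level-order: [2, 22, 19, 23]


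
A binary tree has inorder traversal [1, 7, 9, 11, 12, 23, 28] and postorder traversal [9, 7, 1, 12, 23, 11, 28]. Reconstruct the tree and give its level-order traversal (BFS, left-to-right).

Inorder:   [1, 7, 9, 11, 12, 23, 28]
Postorder: [9, 7, 1, 12, 23, 11, 28]
Algorithm: postorder visits root last, so walk postorder right-to-left;
each value is the root of the current inorder slice — split it at that
value, recurse on the right subtree first, then the left.
Recursive splits:
  root=28; inorder splits into left=[1, 7, 9, 11, 12, 23], right=[]
  root=11; inorder splits into left=[1, 7, 9], right=[12, 23]
  root=23; inorder splits into left=[12], right=[]
  root=12; inorder splits into left=[], right=[]
  root=1; inorder splits into left=[], right=[7, 9]
  root=7; inorder splits into left=[], right=[9]
  root=9; inorder splits into left=[], right=[]
Reconstructed level-order: [28, 11, 1, 23, 7, 12, 9]


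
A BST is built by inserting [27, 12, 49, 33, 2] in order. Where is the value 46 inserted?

Starting tree (level order): [27, 12, 49, 2, None, 33]
Insertion path: 27 -> 49 -> 33
Result: insert 46 as right child of 33
Final tree (level order): [27, 12, 49, 2, None, 33, None, None, None, None, 46]


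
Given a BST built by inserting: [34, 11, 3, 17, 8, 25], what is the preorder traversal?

Tree insertion order: [34, 11, 3, 17, 8, 25]
Tree (level-order array): [34, 11, None, 3, 17, None, 8, None, 25]
Preorder traversal: [34, 11, 3, 8, 17, 25]


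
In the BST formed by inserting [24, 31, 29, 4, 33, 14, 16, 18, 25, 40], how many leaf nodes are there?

Tree built from: [24, 31, 29, 4, 33, 14, 16, 18, 25, 40]
Tree (level-order array): [24, 4, 31, None, 14, 29, 33, None, 16, 25, None, None, 40, None, 18]
Rule: A leaf has 0 children.
Per-node child counts:
  node 24: 2 child(ren)
  node 4: 1 child(ren)
  node 14: 1 child(ren)
  node 16: 1 child(ren)
  node 18: 0 child(ren)
  node 31: 2 child(ren)
  node 29: 1 child(ren)
  node 25: 0 child(ren)
  node 33: 1 child(ren)
  node 40: 0 child(ren)
Matching nodes: [18, 25, 40]
Count of leaf nodes: 3


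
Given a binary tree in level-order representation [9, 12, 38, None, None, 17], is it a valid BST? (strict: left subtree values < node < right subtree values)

Level-order array: [9, 12, 38, None, None, 17]
Validate using subtree bounds (lo, hi): at each node, require lo < value < hi,
then recurse left with hi=value and right with lo=value.
Preorder trace (stopping at first violation):
  at node 9 with bounds (-inf, +inf): OK
  at node 12 with bounds (-inf, 9): VIOLATION
Node 12 violates its bound: not (-inf < 12 < 9).
Result: Not a valid BST


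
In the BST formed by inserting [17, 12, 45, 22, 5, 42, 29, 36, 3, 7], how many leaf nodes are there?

Tree built from: [17, 12, 45, 22, 5, 42, 29, 36, 3, 7]
Tree (level-order array): [17, 12, 45, 5, None, 22, None, 3, 7, None, 42, None, None, None, None, 29, None, None, 36]
Rule: A leaf has 0 children.
Per-node child counts:
  node 17: 2 child(ren)
  node 12: 1 child(ren)
  node 5: 2 child(ren)
  node 3: 0 child(ren)
  node 7: 0 child(ren)
  node 45: 1 child(ren)
  node 22: 1 child(ren)
  node 42: 1 child(ren)
  node 29: 1 child(ren)
  node 36: 0 child(ren)
Matching nodes: [3, 7, 36]
Count of leaf nodes: 3


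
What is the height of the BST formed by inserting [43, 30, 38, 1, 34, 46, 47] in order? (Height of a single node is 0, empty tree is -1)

Insertion order: [43, 30, 38, 1, 34, 46, 47]
Tree (level-order array): [43, 30, 46, 1, 38, None, 47, None, None, 34]
Compute height bottom-up (empty subtree = -1):
  height(1) = 1 + max(-1, -1) = 0
  height(34) = 1 + max(-1, -1) = 0
  height(38) = 1 + max(0, -1) = 1
  height(30) = 1 + max(0, 1) = 2
  height(47) = 1 + max(-1, -1) = 0
  height(46) = 1 + max(-1, 0) = 1
  height(43) = 1 + max(2, 1) = 3
Height = 3


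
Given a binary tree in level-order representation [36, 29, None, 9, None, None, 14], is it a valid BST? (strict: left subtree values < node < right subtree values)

Level-order array: [36, 29, None, 9, None, None, 14]
Validate using subtree bounds (lo, hi): at each node, require lo < value < hi,
then recurse left with hi=value and right with lo=value.
Preorder trace (stopping at first violation):
  at node 36 with bounds (-inf, +inf): OK
  at node 29 with bounds (-inf, 36): OK
  at node 9 with bounds (-inf, 29): OK
  at node 14 with bounds (9, 29): OK
No violation found at any node.
Result: Valid BST


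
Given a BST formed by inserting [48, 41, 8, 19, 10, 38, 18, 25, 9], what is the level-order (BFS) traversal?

Tree insertion order: [48, 41, 8, 19, 10, 38, 18, 25, 9]
Tree (level-order array): [48, 41, None, 8, None, None, 19, 10, 38, 9, 18, 25]
BFS from the root, enqueuing left then right child of each popped node:
  queue [48] -> pop 48, enqueue [41], visited so far: [48]
  queue [41] -> pop 41, enqueue [8], visited so far: [48, 41]
  queue [8] -> pop 8, enqueue [19], visited so far: [48, 41, 8]
  queue [19] -> pop 19, enqueue [10, 38], visited so far: [48, 41, 8, 19]
  queue [10, 38] -> pop 10, enqueue [9, 18], visited so far: [48, 41, 8, 19, 10]
  queue [38, 9, 18] -> pop 38, enqueue [25], visited so far: [48, 41, 8, 19, 10, 38]
  queue [9, 18, 25] -> pop 9, enqueue [none], visited so far: [48, 41, 8, 19, 10, 38, 9]
  queue [18, 25] -> pop 18, enqueue [none], visited so far: [48, 41, 8, 19, 10, 38, 9, 18]
  queue [25] -> pop 25, enqueue [none], visited so far: [48, 41, 8, 19, 10, 38, 9, 18, 25]
Result: [48, 41, 8, 19, 10, 38, 9, 18, 25]


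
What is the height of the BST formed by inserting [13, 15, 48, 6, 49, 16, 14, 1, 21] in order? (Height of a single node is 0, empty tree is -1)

Insertion order: [13, 15, 48, 6, 49, 16, 14, 1, 21]
Tree (level-order array): [13, 6, 15, 1, None, 14, 48, None, None, None, None, 16, 49, None, 21]
Compute height bottom-up (empty subtree = -1):
  height(1) = 1 + max(-1, -1) = 0
  height(6) = 1 + max(0, -1) = 1
  height(14) = 1 + max(-1, -1) = 0
  height(21) = 1 + max(-1, -1) = 0
  height(16) = 1 + max(-1, 0) = 1
  height(49) = 1 + max(-1, -1) = 0
  height(48) = 1 + max(1, 0) = 2
  height(15) = 1 + max(0, 2) = 3
  height(13) = 1 + max(1, 3) = 4
Height = 4
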